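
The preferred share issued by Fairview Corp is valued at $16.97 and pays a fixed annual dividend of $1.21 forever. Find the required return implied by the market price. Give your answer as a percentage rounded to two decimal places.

P = C/r ⇒ r = C/P = $1.21/$16.97 = 0.071302

7.13%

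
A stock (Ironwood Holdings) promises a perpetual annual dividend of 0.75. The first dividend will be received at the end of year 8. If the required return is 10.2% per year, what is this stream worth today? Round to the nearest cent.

Value at end of year 7: C / r = 0.75 / 0.102 = 7.3529
Discount to today: PV = 7.3529 / (1 + 0.102)^7 = 7.3529 / 1.973655 = 3.73

3.73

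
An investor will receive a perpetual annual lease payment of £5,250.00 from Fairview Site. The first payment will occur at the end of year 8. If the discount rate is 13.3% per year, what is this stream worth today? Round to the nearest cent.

Value at end of year 7: C / r = £5,250.00 / 0.133 = £39,473.6842
Discount to today: PV = £39,473.6842 / (1 + 0.133)^7 = £39,473.6842 / 2.396676 = £16,470.18

£16470.18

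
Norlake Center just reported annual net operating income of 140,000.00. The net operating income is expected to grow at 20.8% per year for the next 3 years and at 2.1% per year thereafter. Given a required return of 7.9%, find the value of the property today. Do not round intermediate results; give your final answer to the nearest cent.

D_1 = 169120.00000
D_2 = 204296.96000
D_3 = 246790.72768
Terminal value at year 3: TV = D_3×(1+g_2)/(r−g_2) = 251973.33296/0.058 = 4344367.80968
P_0 = D_1/(1+r)^1 + D_2/(1+r)^2 + D_3/(1+r)^3 + TV/(1+r)^3
    = 156737.72011 + 175476.52075 + 196455.64140 + 3458296.72190 = 3986966.60417

3986966.60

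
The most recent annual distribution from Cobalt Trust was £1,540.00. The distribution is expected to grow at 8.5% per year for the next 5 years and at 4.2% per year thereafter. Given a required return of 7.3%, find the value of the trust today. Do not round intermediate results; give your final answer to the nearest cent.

£62686.10

D_1 = 1670.90000
D_2 = 1812.92650
D_3 = 1967.02525
D_4 = 2134.22240
D_5 = 2315.63130
Terminal value at year 5: TV = D_5×(1+g_2)/(r−g_2) = 2412.88782/0.031 = 77835.09089
P_0 = D_1/(1+r)^1 + D_2/(1+r)^2 + D_3/(1+r)^3 + D_4/(1+r)^4 + D_5/(1+r)^5 + TV/(1+r)^5
    = 1557.22274 + 1574.63809 + 1592.24821 + 1610.05527 + 1628.06148 + 54723.87309 = 62686.09889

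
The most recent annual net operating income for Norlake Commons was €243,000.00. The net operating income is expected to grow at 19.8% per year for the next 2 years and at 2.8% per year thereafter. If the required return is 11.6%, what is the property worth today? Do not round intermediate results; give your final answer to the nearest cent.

D_1 = 291114.00000
D_2 = 348754.57200
Terminal value at year 2: TV = D_2×(1+g_2)/(r−g_2) = 358519.70002/0.088 = 4074087.50018
P_0 = D_1/(1+r)^1 + D_2/(1+r)^2 + TV/(1+r)^2
    = 260854.83871 + 280021.59209 + 3271161.32580 = 3812037.75660

€3812037.76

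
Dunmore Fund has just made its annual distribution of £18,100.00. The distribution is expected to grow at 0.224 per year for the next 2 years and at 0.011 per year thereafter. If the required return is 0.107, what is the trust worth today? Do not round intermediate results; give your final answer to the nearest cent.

£275178.86

D_1 = 22154.40000
D_2 = 27116.98560
Terminal value at year 2: TV = D_2×(1+g_2)/(r−g_2) = 27415.27244/0.096 = 285575.75460
P_0 = D_1/(1+r)^1 + D_2/(1+r)^2 + TV/(1+r)^2
    = 20013.00813 + 22128.20411 + 233037.64955 = 275178.86179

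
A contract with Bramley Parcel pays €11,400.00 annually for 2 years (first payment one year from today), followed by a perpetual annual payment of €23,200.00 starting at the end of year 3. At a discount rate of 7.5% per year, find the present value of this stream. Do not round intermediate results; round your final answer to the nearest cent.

€288145.66

PV of 2-year annuity: €11,400.00 × [1 − (1+0.075)^−2] / 0.075 = 20469.44294
Perpetuity value at year 2: €23,200.00 / 0.075 = 309333.33333
PV of perpetuity: 309333.33333 / (1+0.075)^2 = 267676.22138
Total PV = 20469.44294 + 267676.22138 = 288145.66432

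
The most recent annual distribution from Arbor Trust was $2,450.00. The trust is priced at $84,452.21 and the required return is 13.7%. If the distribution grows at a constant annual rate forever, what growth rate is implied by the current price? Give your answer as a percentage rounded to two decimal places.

P = D₀(1+g)/(r−g) ⇒ P(r−g) = D₀(1+g) ⇒ g(P+D₀) = P·r − D₀
g = (P·r − D₀)/(P + D₀) = ($84,452.21×0.137 − $2,450.00) / ($84,452.21 + $2,450.00) = 0.104945

10.49%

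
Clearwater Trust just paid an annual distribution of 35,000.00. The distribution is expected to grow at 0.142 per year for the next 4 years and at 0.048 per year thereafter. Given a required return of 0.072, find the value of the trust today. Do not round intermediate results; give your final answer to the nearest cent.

2132750.89

D_1 = 39970.00000
D_2 = 45645.74000
D_3 = 52127.43508
D_4 = 59529.53086
Terminal value at year 4: TV = D_4×(1+g_2)/(r−g_2) = 62386.94834/0.024 = 2599456.18095
P_0 = D_1/(1+r)^1 + D_2/(1+r)^2 + D_3/(1+r)^3 + D_4/(1+r)^4 + TV/(1+r)^4
    = 37285.44776 + 39720.13185 + 42313.79718 + 45076.82498 + 1968354.69065 = 2132750.89242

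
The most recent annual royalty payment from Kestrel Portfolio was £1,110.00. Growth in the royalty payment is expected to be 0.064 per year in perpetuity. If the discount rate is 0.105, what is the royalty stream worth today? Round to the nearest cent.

D₁ = D₀ × (1 + g) = £1,110.00 × 1.064 = £1,181.0400
Growing perpetuity: P = D₁ / (r − g) = £1,181.0400 / (0.105 − 0.064) = £28,805.85

£28805.85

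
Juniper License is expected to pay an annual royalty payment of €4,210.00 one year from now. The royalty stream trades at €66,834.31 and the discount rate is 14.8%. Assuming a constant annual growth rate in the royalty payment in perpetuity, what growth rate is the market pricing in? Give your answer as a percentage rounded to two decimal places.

8.50%

P = D₁/(r−g) ⇒ g = r − D₁/P = 0.148 − €4,210.00/€66,834.31 = 0.085008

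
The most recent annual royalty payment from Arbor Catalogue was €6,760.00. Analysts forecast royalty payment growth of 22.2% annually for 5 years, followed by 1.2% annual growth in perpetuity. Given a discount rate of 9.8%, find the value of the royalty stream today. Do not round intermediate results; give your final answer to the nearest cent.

€182951.37

D_1 = 8260.72000
D_2 = 10094.59984
D_3 = 12335.60100
D_4 = 15074.10443
D_5 = 18420.55561
Terminal value at year 5: TV = D_5×(1+g_2)/(r−g_2) = 18641.60228/0.086 = 216762.81718
P_0 = D_1/(1+r)^1 + D_2/(1+r)^2 + D_3/(1+r)^3 + D_4/(1+r)^4 + D_5/(1+r)^5 + TV/(1+r)^5
    = 7523.42441 + 8373.06432 + 9318.65629 + 10371.03641 + 11542.26457 + 135822.92726 = 182951.37326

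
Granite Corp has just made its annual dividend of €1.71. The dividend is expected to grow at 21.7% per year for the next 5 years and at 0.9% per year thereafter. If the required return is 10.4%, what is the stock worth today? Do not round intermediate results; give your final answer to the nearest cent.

D_1 = 2.08107
D_2 = 2.53266
D_3 = 3.08225
D_4 = 3.75110
D_5 = 4.56509
Terminal value at year 5: TV = D_5×(1+g_2)/(r−g_2) = 4.60617/0.095 = 48.48602
P_0 = D_1/(1+r)^1 + D_2/(1+r)^2 + D_3/(1+r)^3 + D_4/(1+r)^4 + D_5/(1+r)^5 + TV/(1+r)^5
    = 1.88503 + 2.07797 + 2.29066 + 2.52512 + 2.78358 + 29.56454 = 41.12690

€41.13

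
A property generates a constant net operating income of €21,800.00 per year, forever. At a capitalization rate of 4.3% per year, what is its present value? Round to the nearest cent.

Level perpetuity: PV = C / r = €21,800.00 / 0.043 = €506,976.74

€506976.74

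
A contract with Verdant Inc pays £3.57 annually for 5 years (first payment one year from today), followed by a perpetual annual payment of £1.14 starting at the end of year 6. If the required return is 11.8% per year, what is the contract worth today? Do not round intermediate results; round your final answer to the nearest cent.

£18.46

PV of 5-year annuity: £3.57 × [1 − (1+0.118)^−5] / 0.118 = 12.93307
Perpetuity value at year 5: £1.14 / 0.118 = 9.66102
PV of perpetuity: 9.66102 / (1+0.118)^5 = 5.53113
Total PV = 12.93307 + 5.53113 = 18.46420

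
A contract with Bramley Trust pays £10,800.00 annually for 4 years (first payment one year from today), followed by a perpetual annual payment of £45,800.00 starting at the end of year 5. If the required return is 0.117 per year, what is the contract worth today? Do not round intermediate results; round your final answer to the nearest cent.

PV of 4-year annuity: £10,800.00 × [1 − (1+0.117)^−4] / 0.117 = 33011.71912
Perpetuity value at year 4: £45,800.00 / 0.117 = 391452.99145
PV of perpetuity: 391452.99145 / (1+0.117)^4 = 251458.84927
Total PV = 33011.71912 + 251458.84927 = 284470.56839

£284470.57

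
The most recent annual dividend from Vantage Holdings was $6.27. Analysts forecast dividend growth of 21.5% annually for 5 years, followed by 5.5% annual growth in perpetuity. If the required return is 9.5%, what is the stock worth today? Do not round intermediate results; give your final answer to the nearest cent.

$321.44

D_1 = 7.61805
D_2 = 9.25593
D_3 = 11.24596
D_4 = 13.66384
D_5 = 16.60156
Terminal value at year 5: TV = D_5×(1+g_2)/(r−g_2) = 17.51465/0.04 = 437.86618
P_0 = D_1/(1+r)^1 + D_2/(1+r)^2 + D_3/(1+r)^3 + D_4/(1+r)^4 + D_5/(1+r)^5 + TV/(1+r)^5
    = 6.95712 + 7.71955 + 8.56553 + 9.50421 + 10.54577 + 278.14471 = 321.43689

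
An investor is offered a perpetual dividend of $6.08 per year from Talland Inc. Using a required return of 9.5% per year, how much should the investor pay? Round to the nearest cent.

Level perpetuity: PV = C / r = $6.08 / 0.095 = $64.00

$64.00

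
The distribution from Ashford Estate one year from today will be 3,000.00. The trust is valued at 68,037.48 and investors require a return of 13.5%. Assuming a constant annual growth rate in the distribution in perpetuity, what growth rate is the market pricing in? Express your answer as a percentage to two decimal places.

9.09%

P = D₁/(r−g) ⇒ g = r − D₁/P = 0.135 − 3,000.00/68,037.48 = 0.090907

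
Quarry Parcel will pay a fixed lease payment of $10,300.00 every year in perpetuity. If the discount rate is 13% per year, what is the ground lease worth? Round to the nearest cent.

$79230.77

Level perpetuity: PV = C / r = $10,300.00 / 0.13 = $79,230.77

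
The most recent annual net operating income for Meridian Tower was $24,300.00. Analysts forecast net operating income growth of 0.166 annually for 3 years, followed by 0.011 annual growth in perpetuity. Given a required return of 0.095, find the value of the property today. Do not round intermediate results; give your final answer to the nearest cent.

$435896.39

D_1 = 28333.80000
D_2 = 33037.21080
D_3 = 38521.38779
Terminal value at year 3: TV = D_3×(1+g_2)/(r−g_2) = 38945.12306/0.084 = 463632.41736
P_0 = D_1/(1+r)^1 + D_2/(1+r)^2 + D_3/(1+r)^3 + TV/(1+r)^3
    = 25875.61644 + 27553.39613 + 29339.96337 + 353127.41630 = 435896.39225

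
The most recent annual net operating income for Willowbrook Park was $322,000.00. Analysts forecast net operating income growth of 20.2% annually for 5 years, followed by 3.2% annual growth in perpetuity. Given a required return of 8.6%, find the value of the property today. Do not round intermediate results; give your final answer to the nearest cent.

D_1 = 387044.00000
D_2 = 465226.88800
D_3 = 559202.71938
D_4 = 672161.66869
D_5 = 807938.32577
Terminal value at year 5: TV = D_5×(1+g_2)/(r−g_2) = 833792.35219/0.054 = 15440599.11463
P_0 = D_1/(1+r)^1 + D_2/(1+r)^2 + D_3/(1+r)^3 + D_4/(1+r)^4 + D_5/(1+r)^5 + TV/(1+r)^5
    = 356394.10681 + 394461.98563 + 436596.04671 + 483230.61523 + 534846.40839 + 10221509.13806 = 12427038.30082

$12427038.30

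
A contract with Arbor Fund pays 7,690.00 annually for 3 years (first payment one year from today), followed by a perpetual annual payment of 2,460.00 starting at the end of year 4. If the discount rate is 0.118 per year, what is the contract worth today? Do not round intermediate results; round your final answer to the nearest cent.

33452.33

PV of 3-year annuity: 7,690.00 × [1 − (1+0.118)^−3] / 0.118 = 18533.74621
Perpetuity value at year 3: 2,460.00 / 0.118 = 20847.45763
PV of perpetuity: 20847.45763 / (1+0.118)^3 = 14918.58693
Total PV = 18533.74621 + 14918.58693 = 33452.33314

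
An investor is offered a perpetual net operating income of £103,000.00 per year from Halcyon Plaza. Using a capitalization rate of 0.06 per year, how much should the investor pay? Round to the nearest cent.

Level perpetuity: PV = C / r = £103,000.00 / 0.06 = £1,716,666.67

£1716666.67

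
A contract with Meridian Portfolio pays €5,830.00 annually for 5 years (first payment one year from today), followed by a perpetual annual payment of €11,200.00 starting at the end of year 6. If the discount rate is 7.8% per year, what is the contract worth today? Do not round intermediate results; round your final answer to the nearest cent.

PV of 5-year annuity: €5,830.00 × [1 − (1+0.078)^−5] / 0.078 = 23400.71900
Perpetuity value at year 5: €11,200.00 / 0.078 = 143589.74359
PV of perpetuity: 143589.74359 / (1+0.078)^5 = 98634.67450
Total PV = 23400.71900 + 98634.67450 = 122035.39350

€122035.39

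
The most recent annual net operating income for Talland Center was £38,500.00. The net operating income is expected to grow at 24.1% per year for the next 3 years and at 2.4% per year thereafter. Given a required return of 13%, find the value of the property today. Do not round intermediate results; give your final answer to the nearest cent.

D_1 = 47778.50000
D_2 = 59293.11850
D_3 = 73582.76006
Terminal value at year 3: TV = D_3×(1+g_2)/(r−g_2) = 75348.74630/0.106 = 710837.22924
P_0 = D_1/(1+r)^1 + D_2/(1+r)^2 + D_3/(1+r)^3 + TV/(1+r)^3
    = 42281.85841 + 46435.20910 + 50996.54380 + 492645.85708 = 632359.46839

£632359.47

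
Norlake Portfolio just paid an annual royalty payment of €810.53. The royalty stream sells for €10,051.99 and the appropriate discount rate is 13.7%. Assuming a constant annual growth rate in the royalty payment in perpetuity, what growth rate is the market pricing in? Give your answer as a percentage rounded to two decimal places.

5.22%

P = D₀(1+g)/(r−g) ⇒ P(r−g) = D₀(1+g) ⇒ g(P+D₀) = P·r − D₀
g = (P·r − D₀)/(P + D₀) = (€10,051.99×0.137 − €810.53) / (€10,051.99 + €810.53) = 0.052160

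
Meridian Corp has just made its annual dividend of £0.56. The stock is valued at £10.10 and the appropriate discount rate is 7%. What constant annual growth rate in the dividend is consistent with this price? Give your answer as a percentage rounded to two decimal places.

1.38%

P = D₀(1+g)/(r−g) ⇒ P(r−g) = D₀(1+g) ⇒ g(P+D₀) = P·r − D₀
g = (P·r − D₀)/(P + D₀) = (£10.10×0.07 − £0.56) / (£10.10 + £0.56) = 0.013790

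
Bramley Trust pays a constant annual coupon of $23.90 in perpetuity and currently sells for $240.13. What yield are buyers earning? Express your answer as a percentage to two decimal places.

P = C/r ⇒ r = C/P = $23.90/$240.13 = 0.099529

9.95%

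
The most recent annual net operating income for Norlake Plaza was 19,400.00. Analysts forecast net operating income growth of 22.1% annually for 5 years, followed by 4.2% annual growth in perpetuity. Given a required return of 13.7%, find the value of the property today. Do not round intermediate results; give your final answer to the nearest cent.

424631.06

D_1 = 23687.40000
D_2 = 28922.31540
D_3 = 35314.14710
D_4 = 43118.57361
D_5 = 52647.77838
Terminal value at year 5: TV = D_5×(1+g_2)/(r−g_2) = 54858.98507/0.095 = 577463.00078
P_0 = D_1/(1+r)^1 + D_2/(1+r)^2 + D_3/(1+r)^3 + D_4/(1+r)^4 + D_5/(1+r)^5 + TV/(1+r)^5
    = 20833.24538 + 22372.37697 + 24025.21748 + 25800.16759 + 27706.24857 + 303893.80010 = 424631.05608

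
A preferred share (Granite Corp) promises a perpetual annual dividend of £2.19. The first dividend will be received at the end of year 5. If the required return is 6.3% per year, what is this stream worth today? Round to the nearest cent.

£27.23

Value at end of year 4: C / r = £2.19 / 0.063 = £34.7619
Discount to today: PV = £34.7619 / (1 + 0.063)^4 = £34.7619 / 1.276830 = £27.23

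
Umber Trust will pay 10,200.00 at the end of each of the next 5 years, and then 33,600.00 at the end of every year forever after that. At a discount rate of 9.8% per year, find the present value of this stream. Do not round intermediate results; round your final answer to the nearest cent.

PV of 5-year annuity: 10,200.00 × [1 − (1+0.098)^−5] / 0.098 = 38864.39565
Perpetuity value at year 5: 33,600.00 / 0.098 = 342857.14286
PV of perpetuity: 342857.14286 / (1+0.098)^5 = 214833.25130
Total PV = 38864.39565 + 214833.25130 = 253697.64695

253697.65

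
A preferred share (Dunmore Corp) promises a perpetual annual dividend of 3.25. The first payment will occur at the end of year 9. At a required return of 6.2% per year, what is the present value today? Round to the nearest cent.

32.40

Value at end of year 8: C / r = 3.25 / 0.062 = 52.4194
Discount to today: PV = 52.4194 / (1 + 0.062)^8 = 52.4194 / 1.618066 = 32.40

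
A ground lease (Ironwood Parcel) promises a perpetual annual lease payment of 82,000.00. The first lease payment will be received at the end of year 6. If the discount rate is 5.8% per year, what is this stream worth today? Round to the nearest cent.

1066491.80

Value at end of year 5: C / r = 82,000.00 / 0.058 = 1,413,793.1034
Discount to today: PV = 1,413,793.1034 / (1 + 0.058)^5 = 1,413,793.1034 / 1.325648 = 1,066,491.80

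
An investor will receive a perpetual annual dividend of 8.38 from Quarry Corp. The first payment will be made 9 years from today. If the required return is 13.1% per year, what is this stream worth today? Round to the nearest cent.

Value at end of year 8: C / r = 8.38 / 0.131 = 63.9695
Discount to today: PV = 63.9695 / (1 + 0.131)^8 = 63.9695 / 2.677323 = 23.89

23.89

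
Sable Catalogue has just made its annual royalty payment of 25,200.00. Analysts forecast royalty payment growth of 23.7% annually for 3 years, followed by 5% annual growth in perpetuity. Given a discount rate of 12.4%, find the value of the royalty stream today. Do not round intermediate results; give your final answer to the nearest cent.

568460.74

D_1 = 31172.40000
D_2 = 38560.25880
D_3 = 47699.04014
Terminal value at year 3: TV = D_3×(1+g_2)/(r−g_2) = 50083.99214/0.074 = 676810.70463
P_0 = D_1/(1+r)^1 + D_2/(1+r)^2 + D_3/(1+r)^3 + TV/(1+r)^3
    = 27733.45196 + 30521.60149 + 33590.05431 + 476615.63541 = 568460.74316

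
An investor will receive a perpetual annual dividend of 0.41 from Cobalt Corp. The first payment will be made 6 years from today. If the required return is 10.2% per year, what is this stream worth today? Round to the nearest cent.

2.47

Value at end of year 5: C / r = 0.41 / 0.102 = 4.0196
Discount to today: PV = 4.0196 / (1 + 0.102)^5 = 4.0196 / 1.625204 = 2.47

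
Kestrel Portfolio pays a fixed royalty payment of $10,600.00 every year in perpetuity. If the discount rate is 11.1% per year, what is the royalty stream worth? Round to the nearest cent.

Level perpetuity: PV = C / r = $10,600.00 / 0.111 = $95,495.50

$95495.50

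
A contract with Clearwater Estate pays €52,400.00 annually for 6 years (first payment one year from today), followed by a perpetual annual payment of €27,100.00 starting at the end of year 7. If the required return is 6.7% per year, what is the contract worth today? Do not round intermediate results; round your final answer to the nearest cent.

PV of 6-year annuity: €52,400.00 × [1 − (1+0.067)^−6] / 0.067 = 252096.75465
Perpetuity value at year 6: €27,100.00 / 0.067 = 404477.61194
PV of perpetuity: 404477.61194 / (1+0.067)^6 = 274099.32852
Total PV = 252096.75465 + 274099.32852 = 526196.08317

€526196.08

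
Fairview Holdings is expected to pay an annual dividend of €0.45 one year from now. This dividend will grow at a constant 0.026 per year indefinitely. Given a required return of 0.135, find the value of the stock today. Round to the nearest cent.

Growing perpetuity: P = D₁ / (r − g) = €0.4500 / (0.135 − 0.026) = €4.13

€4.13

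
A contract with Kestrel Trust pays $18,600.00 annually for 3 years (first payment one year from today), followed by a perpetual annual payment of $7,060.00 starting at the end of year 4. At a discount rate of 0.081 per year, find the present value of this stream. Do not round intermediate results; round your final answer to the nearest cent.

$116846.61

PV of 3-year annuity: $18,600.00 × [1 − (1+0.081)^−3] / 0.081 = 47847.64379
Perpetuity value at year 3: $7,060.00 / 0.081 = 87160.49383
PV of perpetuity: 87160.49383 / (1+0.081)^3 = 68998.96882
Total PV = 47847.64379 + 68998.96882 = 116846.61261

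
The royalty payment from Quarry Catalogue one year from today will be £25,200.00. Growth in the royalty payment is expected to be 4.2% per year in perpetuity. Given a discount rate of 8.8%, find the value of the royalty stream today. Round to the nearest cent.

Growing perpetuity: P = D₁ / (r − g) = £25,200.0000 / (0.088 − 0.042) = £547,826.09

£547826.09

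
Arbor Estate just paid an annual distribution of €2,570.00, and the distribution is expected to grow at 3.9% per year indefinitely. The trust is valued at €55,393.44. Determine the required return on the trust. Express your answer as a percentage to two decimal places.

8.72%

D₁ = €2,570.00 × 1.039 = €2,670.2300
P = D₁/(r − g) ⇒ r = D₁/P + g = €2,670.2300/€55,393.44 + 0.039 = 0.048205 + 0.039 = 0.087205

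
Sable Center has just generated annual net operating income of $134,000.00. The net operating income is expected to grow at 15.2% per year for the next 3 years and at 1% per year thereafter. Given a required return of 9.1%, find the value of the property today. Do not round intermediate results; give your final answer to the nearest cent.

$2415742.78

D_1 = 154368.00000
D_2 = 177831.93600
D_3 = 204862.39027
Terminal value at year 3: TV = D_3×(1+g_2)/(r−g_2) = 206911.01417/0.081 = 2554456.96512
P_0 = D_1/(1+r)^1 + D_2/(1+r)^2 + D_3/(1+r)^3 + TV/(1+r)^3
    = 141492.20898 + 149403.32241 + 157756.76207 + 1967090.48997 = 2415742.78343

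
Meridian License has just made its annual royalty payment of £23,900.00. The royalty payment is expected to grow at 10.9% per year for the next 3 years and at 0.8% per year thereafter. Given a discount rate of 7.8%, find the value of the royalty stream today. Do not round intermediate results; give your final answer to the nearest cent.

£450616.36

D_1 = 26505.10000
D_2 = 29394.15590
D_3 = 32598.11889
Terminal value at year 3: TV = D_3×(1+g_2)/(r−g_2) = 32858.90384/0.07 = 469412.91206
P_0 = D_1/(1+r)^1 + D_2/(1+r)^2 + D_3/(1+r)^3 + TV/(1+r)^3
    = 24587.29128 + 25294.34697 + 26021.73542 + 374712.99009 = 450616.36376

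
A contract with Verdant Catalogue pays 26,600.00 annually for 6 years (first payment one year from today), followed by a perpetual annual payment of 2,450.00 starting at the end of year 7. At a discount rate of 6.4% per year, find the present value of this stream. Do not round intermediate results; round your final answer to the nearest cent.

155556.72

PV of 6-year annuity: 26,600.00 × [1 − (1+0.064)^−6] / 0.064 = 129172.97621
Perpetuity value at year 6: 2,450.00 / 0.064 = 38281.25000
PV of perpetuity: 38281.25000 / (1+0.064)^6 = 26383.73903
Total PV = 129172.97621 + 26383.73903 = 155556.71525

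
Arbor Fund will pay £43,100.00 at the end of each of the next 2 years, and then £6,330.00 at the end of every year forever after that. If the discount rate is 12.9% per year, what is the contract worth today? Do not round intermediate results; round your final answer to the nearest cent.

£110485.75

PV of 2-year annuity: £43,100.00 × [1 − (1+0.129)^−2] / 0.129 = 71988.81881
Perpetuity value at year 2: £6,330.00 / 0.129 = 49069.76744
PV of perpetuity: 49069.76744 / (1+0.129)^2 = 38496.93164
Total PV = 71988.81881 + 38496.93164 = 110485.75045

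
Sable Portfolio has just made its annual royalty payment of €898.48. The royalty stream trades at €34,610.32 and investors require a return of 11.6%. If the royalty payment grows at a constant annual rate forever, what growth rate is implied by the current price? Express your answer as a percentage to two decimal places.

8.78%

P = D₀(1+g)/(r−g) ⇒ P(r−g) = D₀(1+g) ⇒ g(P+D₀) = P·r − D₀
g = (P·r − D₀)/(P + D₀) = (€34,610.32×0.116 − €898.48) / (€34,610.32 + €898.48) = 0.087762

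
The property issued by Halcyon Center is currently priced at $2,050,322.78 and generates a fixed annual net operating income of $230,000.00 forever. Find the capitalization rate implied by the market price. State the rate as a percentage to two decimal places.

P = C/r ⇒ r = C/P = $230,000.00/$2,050,322.78 = 0.112177

11.22%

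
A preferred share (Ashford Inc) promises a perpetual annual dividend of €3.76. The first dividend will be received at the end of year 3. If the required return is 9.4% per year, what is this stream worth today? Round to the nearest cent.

€33.42

Value at end of year 2: C / r = €3.76 / 0.094 = €40.0000
Discount to today: PV = €40.0000 / (1 + 0.094)^2 = €40.0000 / 1.196836 = €33.42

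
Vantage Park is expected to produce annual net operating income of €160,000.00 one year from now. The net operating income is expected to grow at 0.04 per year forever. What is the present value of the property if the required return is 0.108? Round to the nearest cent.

Growing perpetuity: P = D₁ / (r − g) = €160,000.0000 / (0.108 − 0.04) = €2,352,941.18

€2352941.18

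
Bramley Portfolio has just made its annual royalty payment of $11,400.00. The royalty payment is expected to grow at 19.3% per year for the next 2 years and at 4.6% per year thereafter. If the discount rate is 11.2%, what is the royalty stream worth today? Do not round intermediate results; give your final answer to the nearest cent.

D_1 = 13600.20000
D_2 = 16225.03860
Terminal value at year 2: TV = D_2×(1+g_2)/(r−g_2) = 16971.39038/0.066 = 257142.27842
P_0 = D_1/(1+r)^1 + D_2/(1+r)^2 + TV/(1+r)^2
    = 12230.39568 + 13121.27882 + 207952.38861 = 233304.06311

$233304.06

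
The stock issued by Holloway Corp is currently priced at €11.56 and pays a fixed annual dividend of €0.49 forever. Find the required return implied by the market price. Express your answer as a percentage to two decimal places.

P = C/r ⇒ r = C/P = €0.49/€11.56 = 0.042388

4.24%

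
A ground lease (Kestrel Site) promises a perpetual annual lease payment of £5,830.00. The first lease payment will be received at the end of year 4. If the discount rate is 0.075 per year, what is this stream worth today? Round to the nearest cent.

Value at end of year 3: C / r = £5,830.00 / 0.075 = £77,733.3333
Discount to today: PV = £77,733.3333 / (1 + 0.075)^3 = £77,733.3333 / 1.242297 = £62,572.27

£62572.27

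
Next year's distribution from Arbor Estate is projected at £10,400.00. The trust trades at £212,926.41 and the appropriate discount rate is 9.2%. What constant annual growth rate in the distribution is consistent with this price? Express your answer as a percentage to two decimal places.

4.32%

P = D₁/(r−g) ⇒ g = r − D₁/P = 0.092 − £10,400.00/£212,926.41 = 0.043157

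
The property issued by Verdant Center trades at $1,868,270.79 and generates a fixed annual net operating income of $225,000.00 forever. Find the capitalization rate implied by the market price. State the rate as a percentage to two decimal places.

P = C/r ⇒ r = C/P = $225,000.00/$1,868,270.79 = 0.120432

12.04%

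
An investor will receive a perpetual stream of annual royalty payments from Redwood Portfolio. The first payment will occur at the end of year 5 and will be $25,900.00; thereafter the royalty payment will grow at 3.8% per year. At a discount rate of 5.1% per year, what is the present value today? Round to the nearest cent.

Value at end of year 4: C₁ / (r − g) = $25,900.00 / (0.051 − 0.038) = $1,992,307.6923
Discount to today: PV = $1,992,307.6923 / (1 + 0.051)^4 = $1,992,307.6923 / 1.220143 = $1,632,847.21

$1632847.21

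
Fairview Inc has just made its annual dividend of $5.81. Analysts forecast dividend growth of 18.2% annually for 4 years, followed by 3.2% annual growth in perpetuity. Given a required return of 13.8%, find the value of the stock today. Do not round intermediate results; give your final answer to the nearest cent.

D_1 = 6.86742
D_2 = 8.11729
D_3 = 9.59464
D_4 = 11.34086
Terminal value at year 4: TV = D_4×(1+g_2)/(r−g_2) = 11.70377/0.106 = 110.41291
P_0 = D_1/(1+r)^1 + D_2/(1+r)^2 + D_3/(1+r)^3 + D_4/(1+r)^4 + TV/(1+r)^4
    = 6.03464 + 6.26796 + 6.51031 + 6.76203 + 65.83409 = 91.40903

$91.41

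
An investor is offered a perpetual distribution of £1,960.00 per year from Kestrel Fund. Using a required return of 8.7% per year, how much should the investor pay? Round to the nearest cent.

Level perpetuity: PV = C / r = £1,960.00 / 0.087 = £22,528.74

£22528.74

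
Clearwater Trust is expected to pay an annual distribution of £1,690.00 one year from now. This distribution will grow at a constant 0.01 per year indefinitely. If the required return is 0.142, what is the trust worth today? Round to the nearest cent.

Growing perpetuity: P = D₁ / (r − g) = £1,690.0000 / (0.142 − 0.01) = £12,803.03

£12803.03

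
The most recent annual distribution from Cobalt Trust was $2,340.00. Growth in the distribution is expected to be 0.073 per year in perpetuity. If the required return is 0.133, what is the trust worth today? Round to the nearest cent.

D₁ = D₀ × (1 + g) = $2,340.00 × 1.073 = $2,510.8200
Growing perpetuity: P = D₁ / (r − g) = $2,510.8200 / (0.133 − 0.073) = $41,847.00

$41847.00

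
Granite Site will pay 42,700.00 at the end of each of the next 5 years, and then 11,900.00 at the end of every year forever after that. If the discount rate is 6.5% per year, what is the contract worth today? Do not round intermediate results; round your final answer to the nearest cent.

PV of 5-year annuity: 42,700.00 × [1 − (1+0.065)^−5] / 0.065 = 177447.51201
Perpetuity value at year 5: 11,900.00 / 0.065 = 183076.92308
PV of perpetuity: 183076.92308 / (1+0.065)^5 = 133624.33776
Total PV = 177447.51201 + 133624.33776 = 311071.84977

311071.85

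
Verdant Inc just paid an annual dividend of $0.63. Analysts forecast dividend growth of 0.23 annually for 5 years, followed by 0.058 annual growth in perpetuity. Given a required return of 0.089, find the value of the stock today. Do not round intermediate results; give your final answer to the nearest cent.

$44.13

D_1 = 0.77490
D_2 = 0.95313
D_3 = 1.17235
D_4 = 1.44199
D_5 = 1.77364
Terminal value at year 5: TV = D_5×(1+g_2)/(r−g_2) = 1.87651/0.031 = 60.53270
P_0 = D_1/(1+r)^1 + D_2/(1+r)^2 + D_3/(1+r)^3 + D_4/(1+r)^4 + D_5/(1+r)^5 + TV/(1+r)^5
    = 0.71157 + 0.80370 + 0.90776 + 1.02530 + 1.15805 + 39.52307 = 44.12945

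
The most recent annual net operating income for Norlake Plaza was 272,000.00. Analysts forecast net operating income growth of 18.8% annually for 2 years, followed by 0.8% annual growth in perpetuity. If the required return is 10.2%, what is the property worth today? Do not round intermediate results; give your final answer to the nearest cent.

D_1 = 323136.00000
D_2 = 383885.56800
Terminal value at year 2: TV = D_2×(1+g_2)/(r−g_2) = 386956.65254/0.094 = 4116560.13345
P_0 = D_1/(1+r)^1 + D_2/(1+r)^2 + TV/(1+r)^2
    = 293226.86025 + 316110.26314 + 3389778.14092 = 3999115.26432

3999115.26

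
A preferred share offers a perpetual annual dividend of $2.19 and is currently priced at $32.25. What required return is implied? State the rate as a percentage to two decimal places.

P = C/r ⇒ r = C/P = $2.19/$32.25 = 0.067907

6.79%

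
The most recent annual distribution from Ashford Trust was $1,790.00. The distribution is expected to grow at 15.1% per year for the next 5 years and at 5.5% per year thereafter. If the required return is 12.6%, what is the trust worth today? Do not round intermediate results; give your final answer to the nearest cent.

D_1 = 2060.29000
D_2 = 2371.39379
D_3 = 2729.47425
D_4 = 3141.62486
D_5 = 3616.01022
Terminal value at year 5: TV = D_5×(1+g_2)/(r−g_2) = 3814.89078/0.071 = 53730.85607
P_0 = D_1/(1+r)^1 + D_2/(1+r)^2 + D_3/(1+r)^3 + D_4/(1+r)^4 + D_5/(1+r)^5 + TV/(1+r)^5
    = 1829.74245 + 1870.36728 + 1911.89409 + 1954.34289 + 1997.73416 + 29684.64144 = 39248.72232

$39248.72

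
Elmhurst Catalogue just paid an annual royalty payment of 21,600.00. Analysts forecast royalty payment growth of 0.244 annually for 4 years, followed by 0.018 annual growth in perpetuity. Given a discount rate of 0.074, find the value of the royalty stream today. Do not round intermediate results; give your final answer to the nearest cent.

D_1 = 26870.40000
D_2 = 33426.77760
D_3 = 41582.91133
D_4 = 51729.14170
Terminal value at year 4: TV = D_4×(1+g_2)/(r−g_2) = 52660.26625/0.056 = 940361.89733
P_0 = D_1/(1+r)^1 + D_2/(1+r)^2 + D_3/(1+r)^3 + D_4/(1+r)^4 + TV/(1+r)^4
    = 25018.99441 + 28979.17044 + 33566.18997 + 38879.27404 + 706769.66023 = 833213.28909

833213.29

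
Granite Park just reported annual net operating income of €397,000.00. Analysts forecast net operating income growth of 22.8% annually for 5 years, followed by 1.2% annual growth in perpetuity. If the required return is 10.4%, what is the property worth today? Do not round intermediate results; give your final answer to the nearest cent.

D_1 = 487516.00000
D_2 = 598669.64800
D_3 = 735166.32774
D_4 = 902784.25047
D_5 = 1108619.05958
Terminal value at year 5: TV = D_5×(1+g_2)/(r−g_2) = 1121922.48829/0.092 = 12194809.65534
P_0 = D_1/(1+r)^1 + D_2/(1+r)^2 + D_3/(1+r)^3 + D_4/(1+r)^4 + D_5/(1+r)^5 + TV/(1+r)^5
    = 441590.57971 + 491189.52163 + 546359.35921 + 607725.80898 + 675984.86723 + 7435833.53953 = 10198683.67628

€10198683.68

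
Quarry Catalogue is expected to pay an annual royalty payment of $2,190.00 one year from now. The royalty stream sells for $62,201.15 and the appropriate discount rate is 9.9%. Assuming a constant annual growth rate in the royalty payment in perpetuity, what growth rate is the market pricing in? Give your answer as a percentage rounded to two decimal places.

6.38%

P = D₁/(r−g) ⇒ g = r − D₁/P = 0.099 − $2,190.00/$62,201.15 = 0.063792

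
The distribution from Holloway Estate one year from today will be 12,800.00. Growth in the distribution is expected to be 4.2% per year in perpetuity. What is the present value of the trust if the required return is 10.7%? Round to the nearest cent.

196923.08

Growing perpetuity: P = D₁ / (r − g) = 12,800.0000 / (0.107 − 0.042) = 196,923.08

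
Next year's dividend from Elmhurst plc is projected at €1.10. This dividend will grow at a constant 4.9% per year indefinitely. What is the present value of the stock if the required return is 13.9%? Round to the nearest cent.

Growing perpetuity: P = D₁ / (r − g) = €1.1000 / (0.139 − 0.049) = €12.22

€12.22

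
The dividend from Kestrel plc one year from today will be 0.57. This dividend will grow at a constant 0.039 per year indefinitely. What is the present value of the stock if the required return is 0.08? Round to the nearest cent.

13.90

Growing perpetuity: P = D₁ / (r − g) = 0.5700 / (0.08 − 0.039) = 13.90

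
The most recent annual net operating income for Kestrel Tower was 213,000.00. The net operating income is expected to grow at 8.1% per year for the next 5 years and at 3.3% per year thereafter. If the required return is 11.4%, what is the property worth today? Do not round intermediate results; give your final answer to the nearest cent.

D_1 = 230253.00000
D_2 = 248903.49300
D_3 = 269064.67593
D_4 = 290858.91468
D_5 = 314418.48677
Terminal value at year 5: TV = D_5×(1+g_2)/(r−g_2) = 324794.29684/0.081 = 4009806.13378
P_0 = D_1/(1+r)^1 + D_2/(1+r)^2 + D_3/(1+r)^3 + D_4/(1+r)^4 + D_5/(1+r)^5 + TV/(1+r)^5
    = 206690.30521 + 200567.52238 + 194626.11462 + 188860.70907 + 183266.09202 + 2337208.30931 = 3311219.05261

3311219.05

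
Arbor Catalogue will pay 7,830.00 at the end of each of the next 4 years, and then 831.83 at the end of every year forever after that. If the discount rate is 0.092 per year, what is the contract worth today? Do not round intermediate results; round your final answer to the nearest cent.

31614.57

PV of 4-year annuity: 7,830.00 × [1 − (1+0.092)^−4] / 0.092 = 25256.04600
Perpetuity value at year 4: 831.83 / 0.092 = 9041.63043
PV of perpetuity: 9041.63043 / (1+0.092)^4 = 6358.52229
Total PV = 25256.04600 + 6358.52229 = 31614.56829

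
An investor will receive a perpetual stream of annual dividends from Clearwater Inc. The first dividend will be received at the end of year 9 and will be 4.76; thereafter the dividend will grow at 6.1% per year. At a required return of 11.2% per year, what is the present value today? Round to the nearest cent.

Value at end of year 8: C₁ / (r − g) = 4.76 / (0.112 − 0.061) = 93.3333
Discount to today: PV = 93.3333 / (1 + 0.112)^8 = 93.3333 / 2.337967 = 39.92

39.92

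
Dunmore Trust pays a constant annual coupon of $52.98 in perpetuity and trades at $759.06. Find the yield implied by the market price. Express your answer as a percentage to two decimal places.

6.98%

P = C/r ⇒ r = C/P = $52.98/$759.06 = 0.069797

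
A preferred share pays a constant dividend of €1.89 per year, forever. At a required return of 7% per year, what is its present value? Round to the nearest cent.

€27.00

Level perpetuity: PV = C / r = €1.89 / 0.07 = €27.00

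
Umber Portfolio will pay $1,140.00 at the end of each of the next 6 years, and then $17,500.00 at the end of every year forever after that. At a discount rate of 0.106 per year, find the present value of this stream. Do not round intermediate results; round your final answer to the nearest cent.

$95077.84

PV of 6-year annuity: $1,140.00 × [1 − (1+0.106)^−6] / 0.106 = 4878.90048
Perpetuity value at year 6: $17,500.00 / 0.106 = 165094.33962
PV of perpetuity: 165094.33962 / (1+0.106)^6 = 90198.93746
Total PV = 4878.90048 + 90198.93746 = 95077.83795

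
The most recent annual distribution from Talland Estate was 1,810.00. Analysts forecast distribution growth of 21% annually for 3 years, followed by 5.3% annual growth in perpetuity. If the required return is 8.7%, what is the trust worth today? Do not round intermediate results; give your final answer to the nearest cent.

84074.85

D_1 = 2190.10000
D_2 = 2650.02100
D_3 = 3206.52541
Terminal value at year 3: TV = D_3×(1+g_2)/(r−g_2) = 3376.47126/0.034 = 99307.97814
P_0 = D_1/(1+r)^1 + D_2/(1+r)^2 + D_3/(1+r)^3 + TV/(1+r)^3
    = 2014.81141 + 2242.79835 + 2496.58326 + 77320.65203 = 84074.84504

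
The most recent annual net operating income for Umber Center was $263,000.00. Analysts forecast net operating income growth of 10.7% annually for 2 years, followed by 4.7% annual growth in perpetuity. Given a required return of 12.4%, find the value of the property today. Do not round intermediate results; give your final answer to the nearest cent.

$3982887.46

D_1 = 291141.00000
D_2 = 322293.08700
Terminal value at year 2: TV = D_2×(1+g_2)/(r−g_2) = 337440.86209/0.077 = 4382348.85830
P_0 = D_1/(1+r)^1 + D_2/(1+r)^2 + TV/(1+r)^2
    = 259022.24199 + 255104.64581 + 3468760.57349 = 3982887.46129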